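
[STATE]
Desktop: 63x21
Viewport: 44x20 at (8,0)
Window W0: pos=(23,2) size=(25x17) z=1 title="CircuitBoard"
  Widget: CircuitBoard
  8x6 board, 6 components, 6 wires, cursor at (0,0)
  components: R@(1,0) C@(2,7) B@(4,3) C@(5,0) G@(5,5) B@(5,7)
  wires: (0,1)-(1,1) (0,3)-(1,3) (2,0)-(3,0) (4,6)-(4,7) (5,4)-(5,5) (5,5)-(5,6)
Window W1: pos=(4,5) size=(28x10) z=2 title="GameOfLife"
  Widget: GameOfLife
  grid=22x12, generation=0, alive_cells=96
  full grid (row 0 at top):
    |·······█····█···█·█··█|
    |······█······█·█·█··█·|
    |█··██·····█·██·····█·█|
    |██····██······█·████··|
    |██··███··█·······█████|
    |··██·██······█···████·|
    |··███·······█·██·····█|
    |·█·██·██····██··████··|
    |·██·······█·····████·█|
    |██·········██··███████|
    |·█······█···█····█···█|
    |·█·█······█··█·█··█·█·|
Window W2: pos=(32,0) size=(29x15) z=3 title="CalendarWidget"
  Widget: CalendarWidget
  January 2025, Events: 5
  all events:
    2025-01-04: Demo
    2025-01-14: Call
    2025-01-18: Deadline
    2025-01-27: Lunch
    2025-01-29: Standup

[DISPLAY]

                        ┏━━━━━━━━━━━━━━━━━━━
                        ┃ CalendarWidget    
               ┏━━━━━━━━┠───────────────────
               ┃ Circuit┃        January 202
               ┠────────┃Mo Tu We Th Fr Sa S
━━━━━━━━━━━━━━━━━━━━━━━┓┃       1  2  3  4* 
meOfLife               ┃┃ 6  7  8  9 10 11 1
───────────────────────┨┃13 14* 15 16 17 18*
: 0                    ┃┃20 21 22 23 24 25 2
···██······█·████··    ┃┃27* 28 29* 30 31   
·███··█·······█████    ┃┃                   
█·██······█···████·    ┃┃                   
██·······█·██·····█    ┃┃                   
██·██····██··████··    ┃┃                   
━━━━━━━━━━━━━━━━━━━━━━━┛┗━━━━━━━━━━━━━━━━━━━
               ┃                       ┃    
               ┃5   C               · ─┃    
               ┃Cursor: (0,0)          ┃    
               ┗━━━━━━━━━━━━━━━━━━━━━━━┛    
                                            


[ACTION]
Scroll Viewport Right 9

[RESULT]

               ┏━━━━━━━━━━━━━━━━━━━━━━━━━━━┓
               ┃ CalendarWidget            ┃
      ┏━━━━━━━━┠───────────────────────────┨
      ┃ Circuit┃        January 2025       ┃
      ┠────────┃Mo Tu We Th Fr Sa Su       ┃
━━━━━━━━━━━━━━┓┃       1  2  3  4*  5      ┃
              ┃┃ 6  7  8  9 10 11 12       ┃
──────────────┨┃13 14* 15 16 17 18* 19     ┃
              ┃┃20 21 22 23 24 25 26       ┃
··█·████··    ┃┃27* 28 29* 30 31           ┃
·····█████    ┃┃                           ┃
·█···████·    ┃┃                           ┃
█·██·····█    ┃┃                           ┃
██··████··    ┃┃                           ┃
━━━━━━━━━━━━━━┛┗━━━━━━━━━━━━━━━━━━━━━━━━━━━┛
      ┃                       ┃             
      ┃5   C               · ─┃             
      ┃Cursor: (0,0)          ┃             
      ┗━━━━━━━━━━━━━━━━━━━━━━━┛             
                                            


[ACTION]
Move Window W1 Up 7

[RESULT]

━━━━━━━━━━━━━━┓┏━━━━━━━━━━━━━━━━━━━━━━━━━━━┓
              ┃┃ CalendarWidget            ┃
──────────────┨┠───────────────────────────┨
              ┃┃        January 2025       ┃
··█·████··    ┃┃Mo Tu We Th Fr Sa Su       ┃
·····█████    ┃┃       1  2  3  4*  5      ┃
·█···████·    ┃┃ 6  7  8  9 10 11 12       ┃
█·██·····█    ┃┃13 14* 15 16 17 18* 19     ┃
██··████··    ┃┃20 21 22 23 24 25 26       ┃
━━━━━━━━━━━━━━┛┃27* 28 29* 30 31           ┃
      ┃2   ·   ┃                           ┃
      ┃    │   ┃                           ┃
      ┃3   ·   ┃                           ┃
      ┃        ┃                           ┃
      ┃4       ┗━━━━━━━━━━━━━━━━━━━━━━━━━━━┛
      ┃                       ┃             
      ┃5   C               · ─┃             
      ┃Cursor: (0,0)          ┃             
      ┗━━━━━━━━━━━━━━━━━━━━━━━┛             
                                            


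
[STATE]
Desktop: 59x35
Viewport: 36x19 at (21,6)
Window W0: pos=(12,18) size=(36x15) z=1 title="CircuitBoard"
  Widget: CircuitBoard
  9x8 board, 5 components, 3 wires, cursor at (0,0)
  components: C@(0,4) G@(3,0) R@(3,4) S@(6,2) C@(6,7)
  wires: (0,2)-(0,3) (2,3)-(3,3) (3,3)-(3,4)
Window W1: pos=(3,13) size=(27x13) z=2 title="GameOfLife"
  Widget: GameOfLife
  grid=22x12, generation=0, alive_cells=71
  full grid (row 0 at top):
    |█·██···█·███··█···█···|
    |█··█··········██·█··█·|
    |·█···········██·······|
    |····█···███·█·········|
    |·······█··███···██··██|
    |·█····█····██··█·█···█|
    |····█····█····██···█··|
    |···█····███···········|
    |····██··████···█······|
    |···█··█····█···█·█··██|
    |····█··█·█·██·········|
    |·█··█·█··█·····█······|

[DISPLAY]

                                    
                                    
                                    
                                    
                                    
                                    
                                    
━━━━━━━━┓                           
        ┃                           
────────┨                           
        ┃                           
·····   ┃                           
·····   ┃━━━━━━━━━━━━━━━━━┓         
█··██   ┃                 ┃         
█···█   ┃─────────────────┨         
··█··   ┃7 8              ┃         
·····   ┃   C             ┃         
·····   ┃                 ┃         
█··██   ┃                 ┃         


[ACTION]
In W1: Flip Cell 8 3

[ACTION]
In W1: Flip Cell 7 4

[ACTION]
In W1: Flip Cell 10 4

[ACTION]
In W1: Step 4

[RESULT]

                                    
                                    
                                    
                                    
                                    
                                    
                                    
━━━━━━━━┓                           
        ┃                           
────────┨                           
        ┃                           
·····   ┃                           
·····   ┃━━━━━━━━━━━━━━━━━┓         
···██   ┃                 ┃         
···██   ┃─────────────────┨         
·····   ┃7 8              ┃         
·····   ┃   C             ┃         
█····   ┃                 ┃         
·····   ┃                 ┃         


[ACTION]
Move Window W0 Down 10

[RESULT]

                                    
                                    
                                    
                                    
                                    
                                    
                                    
━━━━━━━━┓                           
        ┃                           
────────┨                           
        ┃                           
·····   ┃                           
·····   ┃                           
···██   ┃                           
···██   ┃━━━━━━━━━━━━━━━━━┓         
·····   ┃                 ┃         
·····   ┃─────────────────┨         
█····   ┃7 8              ┃         
·····   ┃   C             ┃         


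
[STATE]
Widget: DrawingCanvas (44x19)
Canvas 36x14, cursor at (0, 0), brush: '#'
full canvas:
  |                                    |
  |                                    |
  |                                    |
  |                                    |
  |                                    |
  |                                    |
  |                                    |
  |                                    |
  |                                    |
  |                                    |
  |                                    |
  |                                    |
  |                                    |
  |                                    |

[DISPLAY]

+                                           
                                            
                                            
                                            
                                            
                                            
                                            
                                            
                                            
                                            
                                            
                                            
                                            
                                            
                                            
                                            
                                            
                                            
                                            


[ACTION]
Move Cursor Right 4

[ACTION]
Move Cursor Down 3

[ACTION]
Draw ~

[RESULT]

                                            
                                            
                                            
    ~                                       
                                            
                                            
                                            
                                            
                                            
                                            
                                            
                                            
                                            
                                            
                                            
                                            
                                            
                                            
                                            


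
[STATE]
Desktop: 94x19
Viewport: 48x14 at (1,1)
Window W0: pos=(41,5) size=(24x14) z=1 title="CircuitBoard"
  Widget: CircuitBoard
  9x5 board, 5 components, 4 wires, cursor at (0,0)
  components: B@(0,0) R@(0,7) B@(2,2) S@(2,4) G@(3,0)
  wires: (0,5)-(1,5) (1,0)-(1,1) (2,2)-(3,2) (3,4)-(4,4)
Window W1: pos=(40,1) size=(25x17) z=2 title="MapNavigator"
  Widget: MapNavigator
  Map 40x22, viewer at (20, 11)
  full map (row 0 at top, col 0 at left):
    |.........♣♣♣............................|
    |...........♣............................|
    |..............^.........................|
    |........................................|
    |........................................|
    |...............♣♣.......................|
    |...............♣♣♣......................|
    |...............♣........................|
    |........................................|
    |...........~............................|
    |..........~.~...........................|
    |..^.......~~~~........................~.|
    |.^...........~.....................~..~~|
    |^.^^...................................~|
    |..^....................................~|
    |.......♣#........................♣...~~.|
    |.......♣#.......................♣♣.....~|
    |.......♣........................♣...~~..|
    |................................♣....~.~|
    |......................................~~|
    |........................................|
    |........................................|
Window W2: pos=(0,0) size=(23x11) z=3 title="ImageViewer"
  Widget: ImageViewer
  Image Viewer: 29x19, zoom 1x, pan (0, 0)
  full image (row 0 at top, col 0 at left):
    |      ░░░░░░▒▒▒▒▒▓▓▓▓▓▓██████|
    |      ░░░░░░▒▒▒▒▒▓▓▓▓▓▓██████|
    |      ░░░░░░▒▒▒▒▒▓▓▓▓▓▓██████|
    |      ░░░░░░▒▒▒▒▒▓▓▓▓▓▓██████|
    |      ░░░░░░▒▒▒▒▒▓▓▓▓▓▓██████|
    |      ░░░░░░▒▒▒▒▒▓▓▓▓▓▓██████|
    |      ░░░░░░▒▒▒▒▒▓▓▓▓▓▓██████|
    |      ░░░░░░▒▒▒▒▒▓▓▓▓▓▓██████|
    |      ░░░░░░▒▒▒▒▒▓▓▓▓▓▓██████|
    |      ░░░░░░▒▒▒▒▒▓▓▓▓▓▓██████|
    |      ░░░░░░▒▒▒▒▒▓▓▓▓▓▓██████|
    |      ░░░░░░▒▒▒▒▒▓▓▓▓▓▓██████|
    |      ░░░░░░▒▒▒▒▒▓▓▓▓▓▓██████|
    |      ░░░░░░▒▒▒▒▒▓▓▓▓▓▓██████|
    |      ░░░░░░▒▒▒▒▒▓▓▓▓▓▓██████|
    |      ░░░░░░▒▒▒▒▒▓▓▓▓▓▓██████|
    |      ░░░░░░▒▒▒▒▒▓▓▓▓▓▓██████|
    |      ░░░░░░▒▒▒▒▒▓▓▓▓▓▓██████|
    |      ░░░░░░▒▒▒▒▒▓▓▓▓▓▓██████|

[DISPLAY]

 ImageViewer         ┃                 ┏━━━━━━━━
─────────────────────┨                 ┃ MapNavi
      ░░░░░░▒▒▒▒▒▓▓▓▓┃                 ┠────────
      ░░░░░░▒▒▒▒▒▓▓▓▓┃                 ┃......♣♣
      ░░░░░░▒▒▒▒▒▓▓▓▓┃                 ┃......♣♣
      ░░░░░░▒▒▒▒▒▓▓▓▓┃                 ┃......♣.
      ░░░░░░▒▒▒▒▒▓▓▓▓┃                 ┃........
      ░░░░░░▒▒▒▒▒▓▓▓▓┃                 ┃..~.....
      ░░░░░░▒▒▒▒▒▓▓▓▓┃                 ┃.~.~....
━━━━━━━━━━━━━━━━━━━━━┛                 ┃.~~~~...
                                       ┃....~...
                                       ┃........
                                       ┃........
                                       ┃........


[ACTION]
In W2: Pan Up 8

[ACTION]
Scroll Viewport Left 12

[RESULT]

┃ ImageViewer         ┃                 ┏━━━━━━━
┠─────────────────────┨                 ┃ MapNav
┃      ░░░░░░▒▒▒▒▒▓▓▓▓┃                 ┠───────
┃      ░░░░░░▒▒▒▒▒▓▓▓▓┃                 ┃......♣
┃      ░░░░░░▒▒▒▒▒▓▓▓▓┃                 ┃......♣
┃      ░░░░░░▒▒▒▒▒▓▓▓▓┃                 ┃......♣
┃      ░░░░░░▒▒▒▒▒▓▓▓▓┃                 ┃.......
┃      ░░░░░░▒▒▒▒▒▓▓▓▓┃                 ┃..~....
┃      ░░░░░░▒▒▒▒▒▓▓▓▓┃                 ┃.~.~...
┗━━━━━━━━━━━━━━━━━━━━━┛                 ┃.~~~~..
                                        ┃....~..
                                        ┃.......
                                        ┃.......
                                        ┃.......


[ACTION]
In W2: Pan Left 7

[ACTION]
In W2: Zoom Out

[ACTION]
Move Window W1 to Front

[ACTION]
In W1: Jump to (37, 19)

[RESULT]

┃ ImageViewer         ┃                 ┏━━━━━━━
┠─────────────────────┨                 ┃ MapNav
┃      ░░░░░░▒▒▒▒▒▓▓▓▓┃                 ┠───────
┃      ░░░░░░▒▒▒▒▒▓▓▓▓┃                 ┃.......
┃      ░░░░░░▒▒▒▒▒▓▓▓▓┃                 ┃.......
┃      ░░░░░░▒▒▒▒▒▓▓▓▓┃                 ┃.......
┃      ░░░░░░▒▒▒▒▒▓▓▓▓┃                 ┃......♣
┃      ░░░░░░▒▒▒▒▒▓▓▓▓┃                 ┃......♣
┃      ░░░░░░▒▒▒▒▒▓▓▓▓┃                 ┃......♣
┗━━━━━━━━━━━━━━━━━━━━━┛                 ┃.......
                                        ┃.......
                                        ┃.......
                                        ┃       
                                        ┃       


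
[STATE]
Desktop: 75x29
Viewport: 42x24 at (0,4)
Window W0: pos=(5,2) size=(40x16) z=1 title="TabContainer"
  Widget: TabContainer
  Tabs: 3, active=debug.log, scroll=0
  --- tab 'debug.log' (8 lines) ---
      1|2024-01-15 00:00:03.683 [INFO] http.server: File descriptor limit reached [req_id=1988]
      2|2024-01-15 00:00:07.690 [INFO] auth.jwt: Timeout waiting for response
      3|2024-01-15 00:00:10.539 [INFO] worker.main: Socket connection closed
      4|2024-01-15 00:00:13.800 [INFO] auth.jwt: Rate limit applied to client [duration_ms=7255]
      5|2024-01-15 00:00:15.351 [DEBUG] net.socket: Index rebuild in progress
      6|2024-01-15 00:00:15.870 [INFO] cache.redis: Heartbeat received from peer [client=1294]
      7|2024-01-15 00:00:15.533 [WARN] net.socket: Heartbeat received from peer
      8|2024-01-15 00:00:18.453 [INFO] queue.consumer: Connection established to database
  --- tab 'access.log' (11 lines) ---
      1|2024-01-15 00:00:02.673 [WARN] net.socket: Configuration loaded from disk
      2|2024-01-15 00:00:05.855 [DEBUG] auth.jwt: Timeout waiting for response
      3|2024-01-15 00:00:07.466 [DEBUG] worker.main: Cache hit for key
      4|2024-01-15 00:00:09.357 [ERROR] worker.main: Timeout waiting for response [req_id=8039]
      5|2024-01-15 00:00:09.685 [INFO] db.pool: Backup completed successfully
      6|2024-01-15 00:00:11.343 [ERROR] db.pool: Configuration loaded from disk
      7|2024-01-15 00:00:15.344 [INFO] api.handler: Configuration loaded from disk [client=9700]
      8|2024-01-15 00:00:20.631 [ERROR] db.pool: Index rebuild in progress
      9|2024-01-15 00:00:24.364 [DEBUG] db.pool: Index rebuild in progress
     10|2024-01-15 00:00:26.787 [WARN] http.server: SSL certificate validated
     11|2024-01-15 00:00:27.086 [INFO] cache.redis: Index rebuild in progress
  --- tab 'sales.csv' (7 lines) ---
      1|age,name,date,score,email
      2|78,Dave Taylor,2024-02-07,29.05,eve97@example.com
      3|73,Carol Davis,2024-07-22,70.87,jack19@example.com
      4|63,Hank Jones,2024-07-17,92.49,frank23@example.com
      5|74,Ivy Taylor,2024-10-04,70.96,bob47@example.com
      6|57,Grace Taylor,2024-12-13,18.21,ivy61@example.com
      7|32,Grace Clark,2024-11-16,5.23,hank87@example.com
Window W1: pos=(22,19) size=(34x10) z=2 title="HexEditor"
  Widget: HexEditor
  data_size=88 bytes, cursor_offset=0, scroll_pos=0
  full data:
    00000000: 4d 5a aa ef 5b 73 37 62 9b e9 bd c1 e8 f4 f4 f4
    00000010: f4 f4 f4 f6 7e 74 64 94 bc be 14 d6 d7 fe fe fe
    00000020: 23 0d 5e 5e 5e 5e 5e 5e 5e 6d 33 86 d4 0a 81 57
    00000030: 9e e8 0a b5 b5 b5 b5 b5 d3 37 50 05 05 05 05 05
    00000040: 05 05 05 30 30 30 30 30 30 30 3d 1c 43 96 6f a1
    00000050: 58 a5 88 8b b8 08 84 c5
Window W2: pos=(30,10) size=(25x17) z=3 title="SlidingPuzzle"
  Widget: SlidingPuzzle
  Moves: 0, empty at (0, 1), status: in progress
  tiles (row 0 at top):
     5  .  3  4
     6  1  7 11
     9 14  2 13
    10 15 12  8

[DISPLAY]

     ┠────────────────────────────────────
     ┃[debug.log]│ access.log │ sales.csv 
     ┃────────────────────────────────────
     ┃2024-01-15 00:00:03.683 [INFO] http.
     ┃2024-01-15 00:00:07.690 [INFO] auth.
     ┃2024-01-15 00:00:10.539 [INFO] worke
     ┃2024-01-15 00:00:13.800 ┏━━━━━━━━━━━
     ┃2024-01-15 00:00:15.351 ┃ SlidingPuz
     ┃2024-01-15 00:00:15.870 ┠───────────
     ┃2024-01-15 00:00:15.533 ┃┌────┬────┬
     ┃2024-01-15 00:00:18.453 ┃│  5 │    │
     ┃                        ┃├────┼────┼
     ┃                        ┃│  6 │  1 │
     ┗━━━━━━━━━━━━━━━━━━━━━━━━┃├────┼────┼
                              ┃│  9 │ 14 │
                      ┏━━━━━━━┃├────┼────┼
                      ┃ HexEdi┃│ 10 │ 15 │
                      ┠───────┃└────┴────┴
                      ┃0000000┃Moves: 0   
                      ┃0000001┃           
                      ┃0000002┃           
                      ┃0000003┃           
                      ┃0000004┗━━━━━━━━━━━
                      ┃00000050  58 a5 88 


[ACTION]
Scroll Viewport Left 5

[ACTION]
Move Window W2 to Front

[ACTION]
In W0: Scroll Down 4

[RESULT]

     ┠────────────────────────────────────
     ┃[debug.log]│ access.log │ sales.csv 
     ┃────────────────────────────────────
     ┃2024-01-15 00:00:15.351 [DEBUG] net.
     ┃2024-01-15 00:00:15.870 [INFO] cache
     ┃2024-01-15 00:00:15.533 [WARN] net.s
     ┃2024-01-15 00:00:18.453 ┏━━━━━━━━━━━
     ┃                        ┃ SlidingPuz
     ┃                        ┠───────────
     ┃                        ┃┌────┬────┬
     ┃                        ┃│  5 │    │
     ┃                        ┃├────┼────┼
     ┃                        ┃│  6 │  1 │
     ┗━━━━━━━━━━━━━━━━━━━━━━━━┃├────┼────┼
                              ┃│  9 │ 14 │
                      ┏━━━━━━━┃├────┼────┼
                      ┃ HexEdi┃│ 10 │ 15 │
                      ┠───────┃└────┴────┴
                      ┃0000000┃Moves: 0   
                      ┃0000001┃           
                      ┃0000002┃           
                      ┃0000003┃           
                      ┃0000004┗━━━━━━━━━━━
                      ┃00000050  58 a5 88 


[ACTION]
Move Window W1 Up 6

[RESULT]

     ┠────────────────────────────────────
     ┃[debug.log]│ access.log │ sales.csv 
     ┃────────────────────────────────────
     ┃2024-01-15 00:00:15.351 [DEBUG] net.
     ┃2024-01-15 00:00:15.870 [INFO] cache
     ┃2024-01-15 00:00:15.533 [WARN] net.s
     ┃2024-01-15 00:00:18.453 ┏━━━━━━━━━━━
     ┃                        ┃ SlidingPuz
     ┃                        ┠───────────
     ┃                ┏━━━━━━━┃┌────┬────┬
     ┃                ┃ HexEdi┃│  5 │    │
     ┃                ┠───────┃├────┼────┼
     ┃                ┃0000000┃│  6 │  1 │
     ┗━━━━━━━━━━━━━━━━┃0000001┃├────┼────┼
                      ┃0000002┃│  9 │ 14 │
                      ┃0000003┃├────┼────┼
                      ┃0000004┃│ 10 │ 15 │
                      ┃0000005┃└────┴────┴
                      ┗━━━━━━━┃Moves: 0   
                              ┃           
                              ┃           
                              ┃           
                              ┗━━━━━━━━━━━
                                          


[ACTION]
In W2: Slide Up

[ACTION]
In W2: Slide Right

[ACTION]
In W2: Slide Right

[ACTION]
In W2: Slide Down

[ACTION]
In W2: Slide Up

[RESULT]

     ┠────────────────────────────────────
     ┃[debug.log]│ access.log │ sales.csv 
     ┃────────────────────────────────────
     ┃2024-01-15 00:00:15.351 [DEBUG] net.
     ┃2024-01-15 00:00:15.870 [INFO] cache
     ┃2024-01-15 00:00:15.533 [WARN] net.s
     ┃2024-01-15 00:00:18.453 ┏━━━━━━━━━━━
     ┃                        ┃ SlidingPuz
     ┃                        ┠───────────
     ┃                ┏━━━━━━━┃┌────┬────┬
     ┃                ┃ HexEdi┃│  5 │  1 │
     ┃                ┠───────┃├────┼────┼
     ┃                ┃0000000┃│    │  6 │
     ┗━━━━━━━━━━━━━━━━┃0000001┃├────┼────┼
                      ┃0000002┃│  9 │ 14 │
                      ┃0000003┃├────┼────┼
                      ┃0000004┃│ 10 │ 15 │
                      ┃0000005┃└────┴────┴
                      ┗━━━━━━━┃Moves: 4   
                              ┃           
                              ┃           
                              ┃           
                              ┗━━━━━━━━━━━
                                          


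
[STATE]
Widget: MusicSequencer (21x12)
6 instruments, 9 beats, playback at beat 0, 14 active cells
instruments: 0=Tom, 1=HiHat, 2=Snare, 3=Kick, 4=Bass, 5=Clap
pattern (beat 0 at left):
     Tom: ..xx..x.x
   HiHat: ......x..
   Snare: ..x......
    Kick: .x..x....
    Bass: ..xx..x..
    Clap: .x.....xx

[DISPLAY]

      ▼12345678      
   Tom··██··█·█      
 HiHat······█··      
 Snare··█······      
  Kick·█··█····      
  Bass··██··█··      
  Clap·█·····██      
                     
                     
                     
                     
                     


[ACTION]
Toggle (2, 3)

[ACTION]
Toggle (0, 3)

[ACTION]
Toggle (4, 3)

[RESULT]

      ▼12345678      
   Tom··█···█·█      
 HiHat······█··      
 Snare··██·····      
  Kick·█··█····      
  Bass··█···█··      
  Clap·█·····██      
                     
                     
                     
                     
                     


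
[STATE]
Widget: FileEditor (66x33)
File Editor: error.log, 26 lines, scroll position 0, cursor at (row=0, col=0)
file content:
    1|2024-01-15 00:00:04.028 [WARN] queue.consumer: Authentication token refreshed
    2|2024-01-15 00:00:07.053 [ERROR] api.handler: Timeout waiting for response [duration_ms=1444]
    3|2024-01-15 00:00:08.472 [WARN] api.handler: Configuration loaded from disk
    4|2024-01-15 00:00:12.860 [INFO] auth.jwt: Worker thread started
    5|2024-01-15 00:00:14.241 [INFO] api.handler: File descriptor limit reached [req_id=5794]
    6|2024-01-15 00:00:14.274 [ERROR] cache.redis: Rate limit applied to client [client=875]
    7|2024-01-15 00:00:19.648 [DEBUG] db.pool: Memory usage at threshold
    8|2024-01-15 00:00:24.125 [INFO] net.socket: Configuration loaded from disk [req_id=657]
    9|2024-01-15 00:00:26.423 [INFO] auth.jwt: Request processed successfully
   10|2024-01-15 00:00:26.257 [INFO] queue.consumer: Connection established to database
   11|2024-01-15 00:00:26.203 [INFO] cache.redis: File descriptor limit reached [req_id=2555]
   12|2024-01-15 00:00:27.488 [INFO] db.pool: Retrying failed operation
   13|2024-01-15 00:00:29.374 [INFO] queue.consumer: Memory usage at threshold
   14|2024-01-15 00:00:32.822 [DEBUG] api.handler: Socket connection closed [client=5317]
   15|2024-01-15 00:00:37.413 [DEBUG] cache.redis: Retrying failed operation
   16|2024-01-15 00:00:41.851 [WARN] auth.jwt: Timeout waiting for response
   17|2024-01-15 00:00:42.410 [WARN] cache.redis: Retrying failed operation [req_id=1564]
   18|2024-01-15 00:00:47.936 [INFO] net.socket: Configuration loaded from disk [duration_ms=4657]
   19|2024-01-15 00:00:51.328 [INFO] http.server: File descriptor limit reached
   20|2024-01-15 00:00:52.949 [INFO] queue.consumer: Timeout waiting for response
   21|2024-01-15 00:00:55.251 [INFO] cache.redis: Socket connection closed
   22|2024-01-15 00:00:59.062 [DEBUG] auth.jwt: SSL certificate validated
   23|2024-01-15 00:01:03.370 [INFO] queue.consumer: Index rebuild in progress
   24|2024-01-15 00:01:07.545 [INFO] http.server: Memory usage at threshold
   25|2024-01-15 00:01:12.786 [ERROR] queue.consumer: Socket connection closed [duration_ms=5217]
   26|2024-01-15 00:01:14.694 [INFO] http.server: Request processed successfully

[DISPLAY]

█024-01-15 00:00:04.028 [WARN] queue.consumer: Authentication tok▲
2024-01-15 00:00:07.053 [ERROR] api.handler: Timeout waiting for █
2024-01-15 00:00:08.472 [WARN] api.handler: Configuration loaded ░
2024-01-15 00:00:12.860 [INFO] auth.jwt: Worker thread started   ░
2024-01-15 00:00:14.241 [INFO] api.handler: File descriptor limit░
2024-01-15 00:00:14.274 [ERROR] cache.redis: Rate limit applied t░
2024-01-15 00:00:19.648 [DEBUG] db.pool: Memory usage at threshol░
2024-01-15 00:00:24.125 [INFO] net.socket: Configuration loaded f░
2024-01-15 00:00:26.423 [INFO] auth.jwt: Request processed succes░
2024-01-15 00:00:26.257 [INFO] queue.consumer: Connection establi░
2024-01-15 00:00:26.203 [INFO] cache.redis: File descriptor limit░
2024-01-15 00:00:27.488 [INFO] db.pool: Retrying failed operation░
2024-01-15 00:00:29.374 [INFO] queue.consumer: Memory usage at th░
2024-01-15 00:00:32.822 [DEBUG] api.handler: Socket connection cl░
2024-01-15 00:00:37.413 [DEBUG] cache.redis: Retrying failed oper░
2024-01-15 00:00:41.851 [WARN] auth.jwt: Timeout waiting for resp░
2024-01-15 00:00:42.410 [WARN] cache.redis: Retrying failed opera░
2024-01-15 00:00:47.936 [INFO] net.socket: Configuration loaded f░
2024-01-15 00:00:51.328 [INFO] http.server: File descriptor limit░
2024-01-15 00:00:52.949 [INFO] queue.consumer: Timeout waiting fo░
2024-01-15 00:00:55.251 [INFO] cache.redis: Socket connection clo░
2024-01-15 00:00:59.062 [DEBUG] auth.jwt: SSL certificate validat░
2024-01-15 00:01:03.370 [INFO] queue.consumer: Index rebuild in p░
2024-01-15 00:01:07.545 [INFO] http.server: Memory usage at thres░
2024-01-15 00:01:12.786 [ERROR] queue.consumer: Socket connection░
2024-01-15 00:01:14.694 [INFO] http.server: Request processed suc░
                                                                 ░
                                                                 ░
                                                                 ░
                                                                 ░
                                                                 ░
                                                                 ░
                                                                 ▼


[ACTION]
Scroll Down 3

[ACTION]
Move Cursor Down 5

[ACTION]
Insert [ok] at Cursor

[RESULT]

2024-01-15 00:00:04.028 [WARN] queue.consumer: Authentication tok▲
2024-01-15 00:00:07.053 [ERROR] api.handler: Timeout waiting for █
2024-01-15 00:00:08.472 [WARN] api.handler: Configuration loaded ░
2024-01-15 00:00:12.860 [INFO] auth.jwt: Worker thread started   ░
2024-01-15 00:00:14.241 [INFO] api.handler: File descriptor limit░
ok█024-01-15 00:00:14.274 [ERROR] cache.redis: Rate limit applied░
2024-01-15 00:00:19.648 [DEBUG] db.pool: Memory usage at threshol░
2024-01-15 00:00:24.125 [INFO] net.socket: Configuration loaded f░
2024-01-15 00:00:26.423 [INFO] auth.jwt: Request processed succes░
2024-01-15 00:00:26.257 [INFO] queue.consumer: Connection establi░
2024-01-15 00:00:26.203 [INFO] cache.redis: File descriptor limit░
2024-01-15 00:00:27.488 [INFO] db.pool: Retrying failed operation░
2024-01-15 00:00:29.374 [INFO] queue.consumer: Memory usage at th░
2024-01-15 00:00:32.822 [DEBUG] api.handler: Socket connection cl░
2024-01-15 00:00:37.413 [DEBUG] cache.redis: Retrying failed oper░
2024-01-15 00:00:41.851 [WARN] auth.jwt: Timeout waiting for resp░
2024-01-15 00:00:42.410 [WARN] cache.redis: Retrying failed opera░
2024-01-15 00:00:47.936 [INFO] net.socket: Configuration loaded f░
2024-01-15 00:00:51.328 [INFO] http.server: File descriptor limit░
2024-01-15 00:00:52.949 [INFO] queue.consumer: Timeout waiting fo░
2024-01-15 00:00:55.251 [INFO] cache.redis: Socket connection clo░
2024-01-15 00:00:59.062 [DEBUG] auth.jwt: SSL certificate validat░
2024-01-15 00:01:03.370 [INFO] queue.consumer: Index rebuild in p░
2024-01-15 00:01:07.545 [INFO] http.server: Memory usage at thres░
2024-01-15 00:01:12.786 [ERROR] queue.consumer: Socket connection░
2024-01-15 00:01:14.694 [INFO] http.server: Request processed suc░
                                                                 ░
                                                                 ░
                                                                 ░
                                                                 ░
                                                                 ░
                                                                 ░
                                                                 ▼


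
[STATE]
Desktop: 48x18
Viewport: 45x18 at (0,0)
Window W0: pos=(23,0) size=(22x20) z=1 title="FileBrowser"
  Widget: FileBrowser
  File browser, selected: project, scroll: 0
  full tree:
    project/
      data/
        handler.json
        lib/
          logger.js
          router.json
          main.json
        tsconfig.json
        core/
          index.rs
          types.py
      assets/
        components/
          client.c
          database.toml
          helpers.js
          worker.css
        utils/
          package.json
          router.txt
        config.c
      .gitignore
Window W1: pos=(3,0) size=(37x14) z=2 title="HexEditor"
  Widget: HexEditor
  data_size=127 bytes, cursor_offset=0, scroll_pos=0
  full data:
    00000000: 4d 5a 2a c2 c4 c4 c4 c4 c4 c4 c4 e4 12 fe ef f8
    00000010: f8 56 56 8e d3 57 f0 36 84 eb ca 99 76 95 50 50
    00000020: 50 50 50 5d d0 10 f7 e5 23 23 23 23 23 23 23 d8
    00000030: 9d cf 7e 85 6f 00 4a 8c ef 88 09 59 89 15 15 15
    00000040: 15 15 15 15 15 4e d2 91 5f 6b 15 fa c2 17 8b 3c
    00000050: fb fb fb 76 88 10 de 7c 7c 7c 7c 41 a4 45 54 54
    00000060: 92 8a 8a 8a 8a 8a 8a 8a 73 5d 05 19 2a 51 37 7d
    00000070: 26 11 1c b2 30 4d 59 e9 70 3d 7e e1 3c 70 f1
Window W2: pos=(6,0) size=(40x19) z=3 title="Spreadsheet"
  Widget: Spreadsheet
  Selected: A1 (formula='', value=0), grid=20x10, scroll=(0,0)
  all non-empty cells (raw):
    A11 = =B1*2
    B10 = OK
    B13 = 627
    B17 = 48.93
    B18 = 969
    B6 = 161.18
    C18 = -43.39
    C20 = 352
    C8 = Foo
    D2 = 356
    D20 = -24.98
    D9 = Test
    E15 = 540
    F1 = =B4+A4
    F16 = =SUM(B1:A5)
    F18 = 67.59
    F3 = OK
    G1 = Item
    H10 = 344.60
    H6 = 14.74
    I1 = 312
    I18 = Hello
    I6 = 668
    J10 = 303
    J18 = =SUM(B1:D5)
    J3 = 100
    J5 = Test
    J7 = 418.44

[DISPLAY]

   ┏━━┏━━━━━━━━━━━━━━━━━━━━━━━━━━━━━━━━━━━━━━
   ┃ H┃ Spreadsheet                          
   ┠──┠──────────────────────────────────────
   ┃00┃A1:                                   
   ┃00┃       A       B       C       D      
   ┃00┃--------------------------------------
   ┃00┃  1      [0]       0       0       0  
   ┃00┃  2        0       0       0     356  
   ┃00┃  3        0       0       0       0  
   ┃00┃  4        0       0       0       0  
   ┃00┃  5        0       0       0       0  
   ┃  ┃  6        0  161.18       0       0  
   ┃  ┃  7        0       0       0       0  
   ┗━━┃  8        0       0Foo            0  
      ┃  9        0       0       0Test      
      ┃ 10        0OK             0       0  
      ┃ 11        0       0       0       0  
      ┃ 12        0       0       0       0  


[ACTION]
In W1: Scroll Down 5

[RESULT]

   ┏━━┏━━━━━━━━━━━━━━━━━━━━━━━━━━━━━━━━━━━━━━
   ┃ H┃ Spreadsheet                          
   ┠──┠──────────────────────────────────────
   ┃00┃A1:                                   
   ┃00┃       A       B       C       D      
   ┃00┃--------------------------------------
   ┃  ┃  1      [0]       0       0       0  
   ┃  ┃  2        0       0       0     356  
   ┃  ┃  3        0       0       0       0  
   ┃  ┃  4        0       0       0       0  
   ┃  ┃  5        0       0       0       0  
   ┃  ┃  6        0  161.18       0       0  
   ┃  ┃  7        0       0       0       0  
   ┗━━┃  8        0       0Foo            0  
      ┃  9        0       0       0Test      
      ┃ 10        0OK             0       0  
      ┃ 11        0       0       0       0  
      ┃ 12        0       0       0       0  


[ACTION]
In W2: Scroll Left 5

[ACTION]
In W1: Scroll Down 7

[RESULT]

   ┏━━┏━━━━━━━━━━━━━━━━━━━━━━━━━━━━━━━━━━━━━━
   ┃ H┃ Spreadsheet                          
   ┠──┠──────────────────────────────────────
   ┃00┃A1:                                   
   ┃  ┃       A       B       C       D      
   ┃  ┃--------------------------------------
   ┃  ┃  1      [0]       0       0       0  
   ┃  ┃  2        0       0       0     356  
   ┃  ┃  3        0       0       0       0  
   ┃  ┃  4        0       0       0       0  
   ┃  ┃  5        0       0       0       0  
   ┃  ┃  6        0  161.18       0       0  
   ┃  ┃  7        0       0       0       0  
   ┗━━┃  8        0       0Foo            0  
      ┃  9        0       0       0Test      
      ┃ 10        0OK             0       0  
      ┃ 11        0       0       0       0  
      ┃ 12        0       0       0       0  
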